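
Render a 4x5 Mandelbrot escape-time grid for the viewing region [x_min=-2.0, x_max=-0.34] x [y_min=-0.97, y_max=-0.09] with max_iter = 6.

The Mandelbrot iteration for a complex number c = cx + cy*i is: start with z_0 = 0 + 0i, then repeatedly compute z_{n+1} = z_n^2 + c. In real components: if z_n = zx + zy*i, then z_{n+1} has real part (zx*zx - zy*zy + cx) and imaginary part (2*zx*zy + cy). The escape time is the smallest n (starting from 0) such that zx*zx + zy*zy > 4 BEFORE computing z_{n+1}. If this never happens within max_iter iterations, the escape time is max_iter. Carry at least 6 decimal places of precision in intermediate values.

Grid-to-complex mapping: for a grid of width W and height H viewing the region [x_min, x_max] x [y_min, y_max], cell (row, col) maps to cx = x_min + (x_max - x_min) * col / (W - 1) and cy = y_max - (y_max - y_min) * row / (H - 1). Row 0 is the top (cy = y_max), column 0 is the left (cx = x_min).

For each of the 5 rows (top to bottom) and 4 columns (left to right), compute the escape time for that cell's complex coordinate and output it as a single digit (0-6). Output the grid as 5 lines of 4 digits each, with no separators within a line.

Answer: 1666
1566
1356
1346
1335

Derivation:
(row=0, col=0): c = -2.0000 + -0.0900i → escape time 1
(row=0, col=1): c = -1.4467 + -0.0900i → escape time 6
(row=0, col=2): c = -0.8933 + -0.0900i → escape time 6
(row=0, col=3): c = -0.3400 + -0.0900i → escape time 6
(row=1, col=0): c = -2.0000 + -0.3100i → escape time 1
(row=1, col=1): c = -1.4467 + -0.3100i → escape time 5
(row=1, col=2): c = -0.8933 + -0.3100i → escape time 6
(row=1, col=3): c = -0.3400 + -0.3100i → escape time 6
(row=2, col=0): c = -2.0000 + -0.5300i → escape time 1
(row=2, col=1): c = -1.4467 + -0.5300i → escape time 3
(row=2, col=2): c = -0.8933 + -0.5300i → escape time 5
(row=2, col=3): c = -0.3400 + -0.5300i → escape time 6
(row=3, col=0): c = -2.0000 + -0.7500i → escape time 1
(row=3, col=1): c = -1.4467 + -0.7500i → escape time 3
(row=3, col=2): c = -0.8933 + -0.7500i → escape time 4
(row=3, col=3): c = -0.3400 + -0.7500i → escape time 6
(row=4, col=0): c = -2.0000 + -0.9700i → escape time 1
(row=4, col=1): c = -1.4467 + -0.9700i → escape time 3
(row=4, col=2): c = -0.8933 + -0.9700i → escape time 3
(row=4, col=3): c = -0.3400 + -0.9700i → escape time 5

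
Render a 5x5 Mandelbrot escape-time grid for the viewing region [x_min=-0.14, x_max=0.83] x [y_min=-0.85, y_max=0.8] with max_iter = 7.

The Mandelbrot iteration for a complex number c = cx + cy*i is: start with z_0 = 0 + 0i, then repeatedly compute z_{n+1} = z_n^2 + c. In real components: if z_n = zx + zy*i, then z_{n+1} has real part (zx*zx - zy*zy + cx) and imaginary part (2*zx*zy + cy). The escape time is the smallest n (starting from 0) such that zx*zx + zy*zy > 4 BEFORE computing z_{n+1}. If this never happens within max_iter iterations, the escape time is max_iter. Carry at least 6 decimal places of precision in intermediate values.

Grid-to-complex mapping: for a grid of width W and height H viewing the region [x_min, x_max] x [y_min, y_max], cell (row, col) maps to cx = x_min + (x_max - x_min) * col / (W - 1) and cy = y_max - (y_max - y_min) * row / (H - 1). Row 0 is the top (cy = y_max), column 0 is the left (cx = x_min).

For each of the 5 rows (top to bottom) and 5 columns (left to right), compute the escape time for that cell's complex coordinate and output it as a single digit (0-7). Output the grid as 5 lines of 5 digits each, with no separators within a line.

(row=0, col=0): c = -0.1400 + 0.8000i → escape time 7
(row=0, col=1): c = 0.1025 + 0.8000i → escape time 6
(row=0, col=2): c = 0.3450 + 0.8000i → escape time 4
(row=0, col=3): c = 0.5875 + 0.8000i → escape time 3
(row=0, col=4): c = 0.8300 + 0.8000i → escape time 2
(row=1, col=0): c = -0.1400 + 0.3875i → escape time 7
(row=1, col=1): c = 0.1025 + 0.3875i → escape time 7
(row=1, col=2): c = 0.3450 + 0.3875i → escape time 7
(row=1, col=3): c = 0.5875 + 0.3875i → escape time 4
(row=1, col=4): c = 0.8300 + 0.3875i → escape time 3
(row=2, col=0): c = -0.1400 + -0.0250i → escape time 7
(row=2, col=1): c = 0.1025 + -0.0250i → escape time 7
(row=2, col=2): c = 0.3450 + -0.0250i → escape time 7
(row=2, col=3): c = 0.5875 + -0.0250i → escape time 4
(row=2, col=4): c = 0.8300 + -0.0250i → escape time 3
(row=3, col=0): c = -0.1400 + -0.4375i → escape time 7
(row=3, col=1): c = 0.1025 + -0.4375i → escape time 7
(row=3, col=2): c = 0.3450 + -0.4375i → escape time 7
(row=3, col=3): c = 0.5875 + -0.4375i → escape time 4
(row=3, col=4): c = 0.8300 + -0.4375i → escape time 3
(row=4, col=0): c = -0.1400 + -0.8500i → escape time 7
(row=4, col=1): c = 0.1025 + -0.8500i → escape time 5
(row=4, col=2): c = 0.3450 + -0.8500i → escape time 4
(row=4, col=3): c = 0.5875 + -0.8500i → escape time 3
(row=4, col=4): c = 0.8300 + -0.8500i → escape time 2

Answer: 76432
77743
77743
77743
75432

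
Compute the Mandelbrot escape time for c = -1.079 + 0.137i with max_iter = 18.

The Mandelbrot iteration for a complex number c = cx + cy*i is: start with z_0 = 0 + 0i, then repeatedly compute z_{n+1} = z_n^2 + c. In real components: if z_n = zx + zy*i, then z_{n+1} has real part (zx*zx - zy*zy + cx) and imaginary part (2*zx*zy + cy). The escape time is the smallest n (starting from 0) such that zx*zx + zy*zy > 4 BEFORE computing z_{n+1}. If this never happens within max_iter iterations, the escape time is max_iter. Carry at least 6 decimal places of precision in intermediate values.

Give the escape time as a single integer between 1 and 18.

z_0 = 0 + 0i, c = -1.0790 + 0.1370i
Iter 1: z = -1.0790 + 0.1370i, |z|^2 = 1.1830
Iter 2: z = 0.0665 + -0.1586i, |z|^2 = 0.0296
Iter 3: z = -1.0998 + 0.1159i, |z|^2 = 1.2229
Iter 4: z = 0.1170 + -0.1179i, |z|^2 = 0.0276
Iter 5: z = -1.0792 + 0.1094i, |z|^2 = 1.1767
Iter 6: z = 0.0737 + -0.0991i, |z|^2 = 0.0153
Iter 7: z = -1.0834 + 0.1224i, |z|^2 = 1.1887
Iter 8: z = 0.0798 + -0.1282i, |z|^2 = 0.0228
Iter 9: z = -1.0891 + 0.1166i, |z|^2 = 1.1997
Iter 10: z = 0.0935 + -0.1169i, |z|^2 = 0.0224
Iter 11: z = -1.0839 + 0.1151i, |z|^2 = 1.1881
Iter 12: z = 0.0826 + -0.1126i, |z|^2 = 0.0195
Iter 13: z = -1.0849 + 0.1184i, |z|^2 = 1.1909
Iter 14: z = 0.0839 + -0.1199i, |z|^2 = 0.0214
Iter 15: z = -1.0863 + 0.1169i, |z|^2 = 1.1938
Iter 16: z = 0.0874 + -0.1170i, |z|^2 = 0.0213
Iter 17: z = -1.0850 + 0.1165i, |z|^2 = 1.1909

Answer: 18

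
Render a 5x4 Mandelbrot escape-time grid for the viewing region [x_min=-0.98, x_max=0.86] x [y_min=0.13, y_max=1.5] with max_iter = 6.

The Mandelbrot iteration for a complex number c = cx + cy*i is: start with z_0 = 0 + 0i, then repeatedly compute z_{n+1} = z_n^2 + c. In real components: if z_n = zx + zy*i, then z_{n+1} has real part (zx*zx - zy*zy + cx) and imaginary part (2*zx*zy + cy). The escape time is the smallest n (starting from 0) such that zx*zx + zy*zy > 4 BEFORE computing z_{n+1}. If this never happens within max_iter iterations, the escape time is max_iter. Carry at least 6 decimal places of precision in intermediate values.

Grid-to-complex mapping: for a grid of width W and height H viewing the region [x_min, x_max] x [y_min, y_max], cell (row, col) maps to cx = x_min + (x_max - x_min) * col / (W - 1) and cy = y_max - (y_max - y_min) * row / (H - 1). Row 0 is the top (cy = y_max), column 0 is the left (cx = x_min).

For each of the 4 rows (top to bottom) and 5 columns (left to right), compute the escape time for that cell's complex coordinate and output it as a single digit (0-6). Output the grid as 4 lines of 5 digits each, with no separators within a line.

(row=0, col=0): c = -0.9800 + 1.5000i → escape time 2
(row=0, col=1): c = -0.5200 + 1.5000i → escape time 2
(row=0, col=2): c = -0.0600 + 1.5000i → escape time 2
(row=0, col=3): c = 0.4000 + 1.5000i → escape time 2
(row=0, col=4): c = 0.8600 + 1.5000i → escape time 2
(row=1, col=0): c = -0.9800 + 1.0433i → escape time 3
(row=1, col=1): c = -0.5200 + 1.0433i → escape time 4
(row=1, col=2): c = -0.0600 + 1.0433i → escape time 6
(row=1, col=3): c = 0.4000 + 1.0433i → escape time 3
(row=1, col=4): c = 0.8600 + 1.0433i → escape time 2
(row=2, col=0): c = -0.9800 + 0.5867i → escape time 5
(row=2, col=1): c = -0.5200 + 0.5867i → escape time 6
(row=2, col=2): c = -0.0600 + 0.5867i → escape time 6
(row=2, col=3): c = 0.4000 + 0.5867i → escape time 6
(row=2, col=4): c = 0.8600 + 0.5867i → escape time 2
(row=3, col=0): c = -0.9800 + 0.1300i → escape time 6
(row=3, col=1): c = -0.5200 + 0.1300i → escape time 6
(row=3, col=2): c = -0.0600 + 0.1300i → escape time 6
(row=3, col=3): c = 0.4000 + 0.1300i → escape time 6
(row=3, col=4): c = 0.8600 + 0.1300i → escape time 3

Answer: 22222
34632
56662
66663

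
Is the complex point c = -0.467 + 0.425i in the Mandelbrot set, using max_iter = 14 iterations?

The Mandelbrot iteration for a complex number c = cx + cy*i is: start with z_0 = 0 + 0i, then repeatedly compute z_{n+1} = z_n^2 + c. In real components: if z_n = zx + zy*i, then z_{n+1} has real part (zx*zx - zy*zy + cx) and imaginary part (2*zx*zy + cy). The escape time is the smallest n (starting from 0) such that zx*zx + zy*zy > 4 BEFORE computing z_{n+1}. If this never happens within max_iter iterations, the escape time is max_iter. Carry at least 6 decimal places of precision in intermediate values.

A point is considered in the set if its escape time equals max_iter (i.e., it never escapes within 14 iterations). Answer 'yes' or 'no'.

z_0 = 0 + 0i, c = -0.4670 + 0.4250i
Iter 1: z = -0.4670 + 0.4250i, |z|^2 = 0.3987
Iter 2: z = -0.4295 + 0.0280i, |z|^2 = 0.1853
Iter 3: z = -0.2833 + 0.4009i, |z|^2 = 0.2410
Iter 4: z = -0.5475 + 0.1979i, |z|^2 = 0.3389
Iter 5: z = -0.2064 + 0.2084i, |z|^2 = 0.0860
Iter 6: z = -0.4678 + 0.3390i, |z|^2 = 0.3337
Iter 7: z = -0.3631 + 0.1078i, |z|^2 = 0.1435
Iter 8: z = -0.3468 + 0.3467i, |z|^2 = 0.2405
Iter 9: z = -0.4669 + 0.1845i, |z|^2 = 0.2521
Iter 10: z = -0.2830 + 0.2527i, |z|^2 = 0.1440
Iter 11: z = -0.4507 + 0.2820i, |z|^2 = 0.2827
Iter 12: z = -0.3433 + 0.1708i, |z|^2 = 0.1471
Iter 13: z = -0.3783 + 0.3077i, |z|^2 = 0.2378
Did not escape in 14 iterations → in set

Answer: yes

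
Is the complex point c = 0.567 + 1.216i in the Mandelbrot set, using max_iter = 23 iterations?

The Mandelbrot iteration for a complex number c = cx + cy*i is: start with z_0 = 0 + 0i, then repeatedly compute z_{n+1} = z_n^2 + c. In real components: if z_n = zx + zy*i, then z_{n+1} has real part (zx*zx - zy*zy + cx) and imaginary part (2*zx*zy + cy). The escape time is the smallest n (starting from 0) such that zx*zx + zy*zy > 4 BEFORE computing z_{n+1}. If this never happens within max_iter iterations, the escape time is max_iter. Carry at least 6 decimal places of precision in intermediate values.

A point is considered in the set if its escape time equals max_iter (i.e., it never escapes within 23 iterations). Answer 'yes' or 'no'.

Answer: no

Derivation:
z_0 = 0 + 0i, c = 0.5670 + 1.2160i
Iter 1: z = 0.5670 + 1.2160i, |z|^2 = 1.8001
Iter 2: z = -0.5902 + 2.5949i, |z|^2 = 7.0820
Escaped at iteration 2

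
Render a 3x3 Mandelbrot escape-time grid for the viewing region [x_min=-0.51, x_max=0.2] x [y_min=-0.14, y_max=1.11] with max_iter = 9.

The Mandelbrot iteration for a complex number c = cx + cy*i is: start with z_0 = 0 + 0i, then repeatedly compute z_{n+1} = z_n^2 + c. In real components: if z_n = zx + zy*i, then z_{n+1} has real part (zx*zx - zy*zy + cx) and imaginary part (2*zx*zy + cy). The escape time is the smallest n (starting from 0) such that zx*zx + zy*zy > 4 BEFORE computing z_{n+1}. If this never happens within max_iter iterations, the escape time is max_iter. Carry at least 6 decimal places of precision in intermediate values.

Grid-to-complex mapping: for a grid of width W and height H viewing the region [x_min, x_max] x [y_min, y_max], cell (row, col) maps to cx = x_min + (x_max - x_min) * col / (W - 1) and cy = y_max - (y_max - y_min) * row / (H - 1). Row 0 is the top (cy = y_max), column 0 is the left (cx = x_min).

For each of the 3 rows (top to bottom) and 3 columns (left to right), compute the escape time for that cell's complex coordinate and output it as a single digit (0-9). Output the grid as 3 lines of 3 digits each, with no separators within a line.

(row=0, col=0): c = -0.5100 + 1.1100i → escape time 3
(row=0, col=1): c = -0.1550 + 1.1100i → escape time 9
(row=0, col=2): c = 0.2000 + 1.1100i → escape time 3
(row=1, col=0): c = -0.5100 + 0.4850i → escape time 9
(row=1, col=1): c = -0.1550 + 0.4850i → escape time 9
(row=1, col=2): c = 0.2000 + 0.4850i → escape time 9
(row=2, col=0): c = -0.5100 + -0.1400i → escape time 9
(row=2, col=1): c = -0.1550 + -0.1400i → escape time 9
(row=2, col=2): c = 0.2000 + -0.1400i → escape time 9

Answer: 393
999
999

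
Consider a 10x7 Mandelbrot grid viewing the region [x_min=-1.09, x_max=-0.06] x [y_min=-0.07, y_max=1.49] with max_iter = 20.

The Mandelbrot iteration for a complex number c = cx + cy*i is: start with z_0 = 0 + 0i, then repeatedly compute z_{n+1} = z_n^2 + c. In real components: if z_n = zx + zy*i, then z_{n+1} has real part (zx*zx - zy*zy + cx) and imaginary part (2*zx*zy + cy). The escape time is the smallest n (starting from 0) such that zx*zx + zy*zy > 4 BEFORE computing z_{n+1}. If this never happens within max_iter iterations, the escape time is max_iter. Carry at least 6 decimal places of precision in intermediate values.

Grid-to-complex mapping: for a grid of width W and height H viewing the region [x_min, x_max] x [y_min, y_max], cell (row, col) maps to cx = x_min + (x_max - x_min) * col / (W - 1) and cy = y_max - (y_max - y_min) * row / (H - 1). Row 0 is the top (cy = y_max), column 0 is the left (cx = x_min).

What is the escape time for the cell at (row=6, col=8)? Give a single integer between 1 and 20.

Answer: 20

Derivation:
z_0 = 0 + 0i, c = -0.1744 + -0.0700i
Iter 1: z = -0.1744 + -0.0700i, |z|^2 = 0.0353
Iter 2: z = -0.1489 + -0.0456i, |z|^2 = 0.0243
Iter 3: z = -0.1543 + -0.0564i, |z|^2 = 0.0270
Iter 4: z = -0.1538 + -0.0526i, |z|^2 = 0.0264
Iter 5: z = -0.1536 + -0.0538i, |z|^2 = 0.0265
Iter 6: z = -0.1538 + -0.0535i, |z|^2 = 0.0265
Iter 7: z = -0.1537 + -0.0536i, |z|^2 = 0.0265
Iter 8: z = -0.1537 + -0.0535i, |z|^2 = 0.0265
Iter 9: z = -0.1537 + -0.0535i, |z|^2 = 0.0265
Iter 10: z = -0.1537 + -0.0535i, |z|^2 = 0.0265
Iter 11: z = -0.1537 + -0.0535i, |z|^2 = 0.0265
Iter 12: z = -0.1537 + -0.0535i, |z|^2 = 0.0265
Iter 13: z = -0.1537 + -0.0535i, |z|^2 = 0.0265
Iter 14: z = -0.1537 + -0.0535i, |z|^2 = 0.0265
Iter 15: z = -0.1537 + -0.0535i, |z|^2 = 0.0265
Iter 16: z = -0.1537 + -0.0535i, |z|^2 = 0.0265
Iter 17: z = -0.1537 + -0.0535i, |z|^2 = 0.0265
Iter 18: z = -0.1537 + -0.0535i, |z|^2 = 0.0265
Iter 19: z = -0.1537 + -0.0535i, |z|^2 = 0.0265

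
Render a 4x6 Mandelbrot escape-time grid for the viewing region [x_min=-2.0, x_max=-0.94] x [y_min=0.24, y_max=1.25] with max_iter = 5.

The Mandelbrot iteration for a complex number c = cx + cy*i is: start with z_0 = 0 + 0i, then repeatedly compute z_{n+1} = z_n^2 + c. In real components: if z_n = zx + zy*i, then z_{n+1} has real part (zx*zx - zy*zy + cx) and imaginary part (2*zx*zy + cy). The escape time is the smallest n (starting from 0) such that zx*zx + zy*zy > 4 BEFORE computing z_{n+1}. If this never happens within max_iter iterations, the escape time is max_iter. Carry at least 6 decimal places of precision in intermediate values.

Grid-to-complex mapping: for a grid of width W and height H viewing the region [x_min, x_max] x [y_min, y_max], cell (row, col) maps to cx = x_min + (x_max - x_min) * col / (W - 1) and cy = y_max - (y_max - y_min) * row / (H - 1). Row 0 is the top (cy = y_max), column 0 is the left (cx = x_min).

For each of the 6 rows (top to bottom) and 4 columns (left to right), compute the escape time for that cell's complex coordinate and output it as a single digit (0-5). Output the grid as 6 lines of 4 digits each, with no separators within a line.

(row=0, col=0): c = -2.0000 + 1.2500i → escape time 1
(row=0, col=1): c = -1.6467 + 1.2500i → escape time 1
(row=0, col=2): c = -1.2933 + 1.2500i → escape time 2
(row=0, col=3): c = -0.9400 + 1.2500i → escape time 3
(row=1, col=0): c = -2.0000 + 1.0480i → escape time 1
(row=1, col=1): c = -1.6467 + 1.0480i → escape time 2
(row=1, col=2): c = -1.2933 + 1.0480i → escape time 3
(row=1, col=3): c = -0.9400 + 1.0480i → escape time 3
(row=2, col=0): c = -2.0000 + 0.8460i → escape time 1
(row=2, col=1): c = -1.6467 + 0.8460i → escape time 3
(row=2, col=2): c = -1.2933 + 0.8460i → escape time 3
(row=2, col=3): c = -0.9400 + 0.8460i → escape time 3
(row=3, col=0): c = -2.0000 + 0.6440i → escape time 1
(row=3, col=1): c = -1.6467 + 0.6440i → escape time 3
(row=3, col=2): c = -1.2933 + 0.6440i → escape time 3
(row=3, col=3): c = -0.9400 + 0.6440i → escape time 4
(row=4, col=0): c = -2.0000 + 0.4420i → escape time 1
(row=4, col=1): c = -1.6467 + 0.4420i → escape time 3
(row=4, col=2): c = -1.2933 + 0.4420i → escape time 5
(row=4, col=3): c = -0.9400 + 0.4420i → escape time 5
(row=5, col=0): c = -2.0000 + 0.2400i → escape time 1
(row=5, col=1): c = -1.6467 + 0.2400i → escape time 4
(row=5, col=2): c = -1.2933 + 0.2400i → escape time 5
(row=5, col=3): c = -0.9400 + 0.2400i → escape time 5

Answer: 1123
1233
1333
1334
1355
1455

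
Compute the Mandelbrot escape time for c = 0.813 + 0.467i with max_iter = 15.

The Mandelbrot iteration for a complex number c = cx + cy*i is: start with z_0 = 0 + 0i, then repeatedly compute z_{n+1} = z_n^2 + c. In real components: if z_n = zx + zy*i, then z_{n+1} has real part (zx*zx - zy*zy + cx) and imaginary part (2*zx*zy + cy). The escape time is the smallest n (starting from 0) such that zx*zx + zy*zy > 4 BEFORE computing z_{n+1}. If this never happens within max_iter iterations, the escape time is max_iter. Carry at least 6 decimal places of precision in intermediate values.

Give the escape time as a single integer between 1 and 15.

z_0 = 0 + 0i, c = 0.8130 + 0.4670i
Iter 1: z = 0.8130 + 0.4670i, |z|^2 = 0.8791
Iter 2: z = 1.2559 + 1.2263i, |z|^2 = 3.0811
Iter 3: z = 0.8863 + 3.5473i, |z|^2 = 13.3687
Escaped at iteration 3

Answer: 3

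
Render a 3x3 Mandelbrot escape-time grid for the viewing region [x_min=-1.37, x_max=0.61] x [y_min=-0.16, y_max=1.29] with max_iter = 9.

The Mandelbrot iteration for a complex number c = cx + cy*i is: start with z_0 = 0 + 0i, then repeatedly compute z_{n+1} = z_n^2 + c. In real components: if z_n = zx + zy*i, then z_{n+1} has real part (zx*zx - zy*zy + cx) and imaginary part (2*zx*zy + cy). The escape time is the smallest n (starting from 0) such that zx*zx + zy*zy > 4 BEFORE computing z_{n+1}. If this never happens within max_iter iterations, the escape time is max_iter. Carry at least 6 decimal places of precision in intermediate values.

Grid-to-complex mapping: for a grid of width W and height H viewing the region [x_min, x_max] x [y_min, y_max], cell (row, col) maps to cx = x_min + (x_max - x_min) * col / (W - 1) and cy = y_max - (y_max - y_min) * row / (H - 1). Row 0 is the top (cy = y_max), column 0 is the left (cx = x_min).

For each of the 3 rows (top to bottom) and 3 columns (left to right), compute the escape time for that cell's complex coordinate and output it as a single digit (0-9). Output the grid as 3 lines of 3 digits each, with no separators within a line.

Answer: 232
393
894

Derivation:
(row=0, col=0): c = -1.3700 + 1.2900i → escape time 2
(row=0, col=1): c = -0.3800 + 1.2900i → escape time 3
(row=0, col=2): c = 0.6100 + 1.2900i → escape time 2
(row=1, col=0): c = -1.3700 + 0.5650i → escape time 3
(row=1, col=1): c = -0.3800 + 0.5650i → escape time 9
(row=1, col=2): c = 0.6100 + 0.5650i → escape time 3
(row=2, col=0): c = -1.3700 + -0.1600i → escape time 8
(row=2, col=1): c = -0.3800 + -0.1600i → escape time 9
(row=2, col=2): c = 0.6100 + -0.1600i → escape time 4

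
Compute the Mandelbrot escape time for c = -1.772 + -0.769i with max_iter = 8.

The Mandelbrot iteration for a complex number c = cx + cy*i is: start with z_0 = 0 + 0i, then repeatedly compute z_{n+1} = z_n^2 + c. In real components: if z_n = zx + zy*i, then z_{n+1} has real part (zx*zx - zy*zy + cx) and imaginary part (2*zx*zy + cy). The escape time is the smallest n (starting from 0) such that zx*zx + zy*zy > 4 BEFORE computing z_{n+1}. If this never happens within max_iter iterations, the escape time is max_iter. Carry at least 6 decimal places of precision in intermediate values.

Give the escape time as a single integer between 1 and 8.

z_0 = 0 + 0i, c = -1.7720 + -0.7690i
Iter 1: z = -1.7720 + -0.7690i, |z|^2 = 3.7313
Iter 2: z = 0.7766 + 1.9563i, |z|^2 = 4.4304
Escaped at iteration 2

Answer: 2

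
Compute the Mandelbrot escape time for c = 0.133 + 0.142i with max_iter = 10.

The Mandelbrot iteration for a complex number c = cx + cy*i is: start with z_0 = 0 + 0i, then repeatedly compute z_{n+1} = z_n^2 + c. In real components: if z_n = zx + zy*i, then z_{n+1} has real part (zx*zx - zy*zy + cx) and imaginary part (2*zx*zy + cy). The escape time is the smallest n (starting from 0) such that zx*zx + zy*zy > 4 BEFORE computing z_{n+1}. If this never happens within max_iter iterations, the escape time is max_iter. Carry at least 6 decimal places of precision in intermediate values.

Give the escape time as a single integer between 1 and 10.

z_0 = 0 + 0i, c = 0.1330 + 0.1420i
Iter 1: z = 0.1330 + 0.1420i, |z|^2 = 0.0379
Iter 2: z = 0.1305 + 0.1798i, |z|^2 = 0.0494
Iter 3: z = 0.1177 + 0.1889i, |z|^2 = 0.0496
Iter 4: z = 0.1112 + 0.1865i, |z|^2 = 0.0471
Iter 5: z = 0.1106 + 0.1835i, |z|^2 = 0.0459
Iter 6: z = 0.1116 + 0.1826i, |z|^2 = 0.0458
Iter 7: z = 0.1121 + 0.1827i, |z|^2 = 0.0460
Iter 8: z = 0.1122 + 0.1830i, |z|^2 = 0.0461
Iter 9: z = 0.1121 + 0.1831i, |z|^2 = 0.0461

Answer: 10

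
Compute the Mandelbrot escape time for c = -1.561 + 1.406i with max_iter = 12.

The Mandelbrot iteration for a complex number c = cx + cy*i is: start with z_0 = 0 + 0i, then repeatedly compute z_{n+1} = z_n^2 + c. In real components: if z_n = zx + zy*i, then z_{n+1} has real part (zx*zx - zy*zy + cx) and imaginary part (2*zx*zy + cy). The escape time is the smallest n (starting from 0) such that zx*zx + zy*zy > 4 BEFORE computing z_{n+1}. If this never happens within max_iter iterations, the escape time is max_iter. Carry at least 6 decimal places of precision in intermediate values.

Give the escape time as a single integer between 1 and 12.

z_0 = 0 + 0i, c = -1.5610 + 1.4060i
Iter 1: z = -1.5610 + 1.4060i, |z|^2 = 4.4136
Escaped at iteration 1

Answer: 1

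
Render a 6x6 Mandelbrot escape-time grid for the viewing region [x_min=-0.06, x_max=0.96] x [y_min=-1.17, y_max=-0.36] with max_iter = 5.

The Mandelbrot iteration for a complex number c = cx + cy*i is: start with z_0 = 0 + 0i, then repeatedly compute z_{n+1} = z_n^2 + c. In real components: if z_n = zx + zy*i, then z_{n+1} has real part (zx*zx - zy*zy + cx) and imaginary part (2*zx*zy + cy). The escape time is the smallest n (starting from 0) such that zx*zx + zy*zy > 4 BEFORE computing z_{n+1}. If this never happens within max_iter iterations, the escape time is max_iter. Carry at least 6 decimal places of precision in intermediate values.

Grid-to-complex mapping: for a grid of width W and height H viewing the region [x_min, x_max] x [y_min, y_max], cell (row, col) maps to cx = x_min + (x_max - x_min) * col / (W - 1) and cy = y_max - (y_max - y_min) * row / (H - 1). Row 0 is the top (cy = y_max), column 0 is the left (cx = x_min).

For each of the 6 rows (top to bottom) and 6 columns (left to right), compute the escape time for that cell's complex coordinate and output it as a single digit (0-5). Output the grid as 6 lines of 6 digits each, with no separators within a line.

(row=0, col=0): c = -0.0600 + -0.3600i → escape time 5
(row=0, col=1): c = 0.1440 + -0.3600i → escape time 5
(row=0, col=2): c = 0.3480 + -0.3600i → escape time 5
(row=0, col=3): c = 0.5520 + -0.3600i → escape time 4
(row=0, col=4): c = 0.7560 + -0.3600i → escape time 3
(row=0, col=5): c = 0.9600 + -0.3600i → escape time 2
(row=1, col=0): c = -0.0600 + -0.5220i → escape time 5
(row=1, col=1): c = 0.1440 + -0.5220i → escape time 5
(row=1, col=2): c = 0.3480 + -0.5220i → escape time 5
(row=1, col=3): c = 0.5520 + -0.5220i → escape time 4
(row=1, col=4): c = 0.7560 + -0.5220i → escape time 3
(row=1, col=5): c = 0.9600 + -0.5220i → escape time 2
(row=2, col=0): c = -0.0600 + -0.6840i → escape time 5
(row=2, col=1): c = 0.1440 + -0.6840i → escape time 5
(row=2, col=2): c = 0.3480 + -0.6840i → escape time 5
(row=2, col=3): c = 0.5520 + -0.6840i → escape time 3
(row=2, col=4): c = 0.7560 + -0.6840i → escape time 3
(row=2, col=5): c = 0.9600 + -0.6840i → escape time 2
(row=3, col=0): c = -0.0600 + -0.8460i → escape time 5
(row=3, col=1): c = 0.1440 + -0.8460i → escape time 5
(row=3, col=2): c = 0.3480 + -0.8460i → escape time 4
(row=3, col=3): c = 0.5520 + -0.8460i → escape time 3
(row=3, col=4): c = 0.7560 + -0.8460i → escape time 2
(row=3, col=5): c = 0.9600 + -0.8460i → escape time 2
(row=4, col=0): c = -0.0600 + -1.0080i → escape time 5
(row=4, col=1): c = 0.1440 + -1.0080i → escape time 4
(row=4, col=2): c = 0.3480 + -1.0080i → escape time 3
(row=4, col=3): c = 0.5520 + -1.0080i → escape time 2
(row=4, col=4): c = 0.7560 + -1.0080i → escape time 2
(row=4, col=5): c = 0.9600 + -1.0080i → escape time 2
(row=5, col=0): c = -0.0600 + -1.1700i → escape time 4
(row=5, col=1): c = 0.1440 + -1.1700i → escape time 3
(row=5, col=2): c = 0.3480 + -1.1700i → escape time 2
(row=5, col=3): c = 0.5520 + -1.1700i → escape time 2
(row=5, col=4): c = 0.7560 + -1.1700i → escape time 2
(row=5, col=5): c = 0.9600 + -1.1700i → escape time 2

Answer: 555432
555432
555332
554322
543222
432222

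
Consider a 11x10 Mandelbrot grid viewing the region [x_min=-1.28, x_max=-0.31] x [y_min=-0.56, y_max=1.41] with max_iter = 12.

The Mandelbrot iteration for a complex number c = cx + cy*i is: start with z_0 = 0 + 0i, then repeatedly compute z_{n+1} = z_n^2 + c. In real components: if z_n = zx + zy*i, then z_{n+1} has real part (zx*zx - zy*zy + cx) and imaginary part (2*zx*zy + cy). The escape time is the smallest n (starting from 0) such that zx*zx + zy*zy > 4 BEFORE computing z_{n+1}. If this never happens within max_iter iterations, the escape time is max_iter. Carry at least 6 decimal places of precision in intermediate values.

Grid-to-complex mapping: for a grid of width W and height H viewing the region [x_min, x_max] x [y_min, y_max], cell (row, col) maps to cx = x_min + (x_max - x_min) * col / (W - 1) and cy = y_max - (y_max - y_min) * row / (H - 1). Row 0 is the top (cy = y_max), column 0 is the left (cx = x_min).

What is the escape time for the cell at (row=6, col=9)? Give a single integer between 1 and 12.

Answer: 12

Derivation:
z_0 = 0 + 0i, c = -0.4070 + 0.0967i
Iter 1: z = -0.4070 + 0.0967i, |z|^2 = 0.1750
Iter 2: z = -0.2507 + 0.0180i, |z|^2 = 0.0632
Iter 3: z = -0.3445 + 0.0877i, |z|^2 = 0.1263
Iter 4: z = -0.2960 + 0.0363i, |z|^2 = 0.0889
Iter 5: z = -0.3207 + 0.0752i, |z|^2 = 0.1085
Iter 6: z = -0.3098 + 0.0484i, |z|^2 = 0.0983
Iter 7: z = -0.3134 + 0.0667i, |z|^2 = 0.1026
Iter 8: z = -0.3132 + 0.0549i, |z|^2 = 0.1011
Iter 9: z = -0.3119 + 0.0623i, |z|^2 = 0.1012
Iter 10: z = -0.3136 + 0.0578i, |z|^2 = 0.1017
Iter 11: z = -0.3120 + 0.0604i, |z|^2 = 0.1010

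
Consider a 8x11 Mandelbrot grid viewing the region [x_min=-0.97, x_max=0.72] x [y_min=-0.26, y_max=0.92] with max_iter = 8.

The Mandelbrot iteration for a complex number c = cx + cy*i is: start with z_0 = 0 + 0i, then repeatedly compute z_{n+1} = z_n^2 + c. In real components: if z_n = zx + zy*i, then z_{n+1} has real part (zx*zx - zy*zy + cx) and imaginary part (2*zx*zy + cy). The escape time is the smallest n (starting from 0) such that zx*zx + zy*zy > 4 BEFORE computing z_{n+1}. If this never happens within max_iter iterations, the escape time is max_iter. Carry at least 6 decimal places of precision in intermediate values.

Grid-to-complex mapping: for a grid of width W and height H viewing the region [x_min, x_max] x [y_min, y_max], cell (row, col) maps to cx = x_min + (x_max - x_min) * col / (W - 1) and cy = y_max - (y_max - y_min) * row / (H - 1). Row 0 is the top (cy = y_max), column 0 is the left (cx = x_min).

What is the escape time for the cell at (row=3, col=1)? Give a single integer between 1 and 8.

z_0 = 0 + 0i, c = -0.7286 + 0.5660i
Iter 1: z = -0.7286 + 0.5660i, |z|^2 = 0.8512
Iter 2: z = -0.5181 + -0.2587i, |z|^2 = 0.3354
Iter 3: z = -0.5271 + 0.8341i, |z|^2 = 0.9736
Iter 4: z = -1.1465 + -0.3133i, |z|^2 = 1.4126
Iter 5: z = 0.4878 + 1.2844i, |z|^2 = 1.8875
Iter 6: z = -2.1403 + 1.8189i, |z|^2 = 7.8894
Escaped at iteration 6

Answer: 6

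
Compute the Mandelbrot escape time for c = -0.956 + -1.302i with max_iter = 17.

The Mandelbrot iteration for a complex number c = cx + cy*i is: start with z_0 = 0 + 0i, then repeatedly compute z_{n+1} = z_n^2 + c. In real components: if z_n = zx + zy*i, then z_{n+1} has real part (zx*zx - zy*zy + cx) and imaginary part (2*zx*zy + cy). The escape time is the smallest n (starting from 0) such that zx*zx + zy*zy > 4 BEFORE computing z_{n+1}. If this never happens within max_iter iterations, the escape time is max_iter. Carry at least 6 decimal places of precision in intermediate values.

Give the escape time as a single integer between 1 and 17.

z_0 = 0 + 0i, c = -0.9560 + -1.3020i
Iter 1: z = -0.9560 + -1.3020i, |z|^2 = 2.6091
Iter 2: z = -1.7373 + 1.1874i, |z|^2 = 4.4281
Escaped at iteration 2

Answer: 2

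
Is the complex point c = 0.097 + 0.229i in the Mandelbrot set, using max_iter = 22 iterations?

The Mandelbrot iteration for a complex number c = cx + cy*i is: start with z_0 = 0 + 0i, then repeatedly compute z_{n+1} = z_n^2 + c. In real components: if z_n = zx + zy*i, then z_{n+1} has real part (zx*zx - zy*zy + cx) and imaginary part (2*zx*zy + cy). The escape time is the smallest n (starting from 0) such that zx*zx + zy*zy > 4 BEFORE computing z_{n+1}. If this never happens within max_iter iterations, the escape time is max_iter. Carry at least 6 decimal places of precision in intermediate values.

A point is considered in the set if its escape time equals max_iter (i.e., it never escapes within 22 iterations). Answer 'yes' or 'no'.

z_0 = 0 + 0i, c = 0.0970 + 0.2290i
Iter 1: z = 0.0970 + 0.2290i, |z|^2 = 0.0619
Iter 2: z = 0.0540 + 0.2734i, |z|^2 = 0.0777
Iter 3: z = 0.0252 + 0.2585i, |z|^2 = 0.0675
Iter 4: z = 0.0308 + 0.2420i, |z|^2 = 0.0595
Iter 5: z = 0.0394 + 0.2439i, |z|^2 = 0.0610
Iter 6: z = 0.0391 + 0.2482i, |z|^2 = 0.0631
Iter 7: z = 0.0369 + 0.2484i, |z|^2 = 0.0631
Iter 8: z = 0.0367 + 0.2473i, |z|^2 = 0.0625
Iter 9: z = 0.0372 + 0.2471i, |z|^2 = 0.0625
Iter 10: z = 0.0373 + 0.2474i, |z|^2 = 0.0626
Iter 11: z = 0.0372 + 0.2475i, |z|^2 = 0.0626
Iter 12: z = 0.0371 + 0.2474i, |z|^2 = 0.0626
Iter 13: z = 0.0372 + 0.2474i, |z|^2 = 0.0626
Iter 14: z = 0.0372 + 0.2474i, |z|^2 = 0.0626
Iter 15: z = 0.0372 + 0.2474i, |z|^2 = 0.0626
Iter 16: z = 0.0372 + 0.2474i, |z|^2 = 0.0626
Iter 17: z = 0.0372 + 0.2474i, |z|^2 = 0.0626
Iter 18: z = 0.0372 + 0.2474i, |z|^2 = 0.0626
Iter 19: z = 0.0372 + 0.2474i, |z|^2 = 0.0626
Iter 20: z = 0.0372 + 0.2474i, |z|^2 = 0.0626
Iter 21: z = 0.0372 + 0.2474i, |z|^2 = 0.0626
Did not escape in 22 iterations → in set

Answer: yes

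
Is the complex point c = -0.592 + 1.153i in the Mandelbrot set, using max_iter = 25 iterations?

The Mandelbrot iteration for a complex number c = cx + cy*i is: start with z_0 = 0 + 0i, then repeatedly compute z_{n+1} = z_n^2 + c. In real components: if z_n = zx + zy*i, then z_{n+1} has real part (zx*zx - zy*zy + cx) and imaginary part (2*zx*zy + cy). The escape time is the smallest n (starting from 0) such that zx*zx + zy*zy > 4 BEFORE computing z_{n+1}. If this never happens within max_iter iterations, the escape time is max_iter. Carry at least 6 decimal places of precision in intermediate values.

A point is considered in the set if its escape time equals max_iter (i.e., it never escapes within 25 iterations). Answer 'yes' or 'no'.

Answer: no

Derivation:
z_0 = 0 + 0i, c = -0.5920 + 1.1530i
Iter 1: z = -0.5920 + 1.1530i, |z|^2 = 1.6799
Iter 2: z = -1.5709 + -0.2122i, |z|^2 = 2.5129
Iter 3: z = 1.8309 + 1.8196i, |z|^2 = 6.6628
Escaped at iteration 3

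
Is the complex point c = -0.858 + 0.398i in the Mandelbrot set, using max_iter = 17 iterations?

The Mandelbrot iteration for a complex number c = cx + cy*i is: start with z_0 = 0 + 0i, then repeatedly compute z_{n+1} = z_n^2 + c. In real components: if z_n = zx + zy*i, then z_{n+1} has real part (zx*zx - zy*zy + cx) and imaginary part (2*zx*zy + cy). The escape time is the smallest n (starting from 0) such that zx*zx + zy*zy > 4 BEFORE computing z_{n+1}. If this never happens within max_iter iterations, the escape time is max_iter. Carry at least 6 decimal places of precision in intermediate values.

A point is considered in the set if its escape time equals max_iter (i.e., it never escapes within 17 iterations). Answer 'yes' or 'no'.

Answer: no

Derivation:
z_0 = 0 + 0i, c = -0.8580 + 0.3980i
Iter 1: z = -0.8580 + 0.3980i, |z|^2 = 0.8946
Iter 2: z = -0.2802 + -0.2850i, |z|^2 = 0.1597
Iter 3: z = -0.8607 + 0.5577i, |z|^2 = 1.0518
Iter 4: z = -0.4283 + -0.5620i, |z|^2 = 0.4993
Iter 5: z = -0.9904 + 0.8794i, |z|^2 = 1.7544
Iter 6: z = -0.6504 + -1.3440i, |z|^2 = 2.2295
Iter 7: z = -2.2414 + 2.1464i, |z|^2 = 9.6307
Escaped at iteration 7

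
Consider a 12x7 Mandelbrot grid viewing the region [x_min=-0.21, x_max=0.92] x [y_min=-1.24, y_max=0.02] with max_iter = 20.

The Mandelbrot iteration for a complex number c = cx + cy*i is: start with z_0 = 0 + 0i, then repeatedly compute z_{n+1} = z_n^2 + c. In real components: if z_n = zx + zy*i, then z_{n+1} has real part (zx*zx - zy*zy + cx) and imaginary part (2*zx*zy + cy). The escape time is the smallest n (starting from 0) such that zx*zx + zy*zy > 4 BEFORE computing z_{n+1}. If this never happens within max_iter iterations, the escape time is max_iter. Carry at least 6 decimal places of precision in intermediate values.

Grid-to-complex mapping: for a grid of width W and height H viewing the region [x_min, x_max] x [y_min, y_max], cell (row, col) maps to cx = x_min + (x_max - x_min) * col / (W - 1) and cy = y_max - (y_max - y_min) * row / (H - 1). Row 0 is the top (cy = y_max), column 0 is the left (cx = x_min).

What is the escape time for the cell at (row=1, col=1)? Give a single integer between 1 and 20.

Answer: 20

Derivation:
z_0 = 0 + 0i, c = -0.1073 + -0.1900i
Iter 1: z = -0.1073 + -0.1900i, |z|^2 = 0.0476
Iter 2: z = -0.1319 + -0.1492i, |z|^2 = 0.0397
Iter 3: z = -0.1122 + -0.1506i, |z|^2 = 0.0353
Iter 4: z = -0.1174 + -0.1562i, |z|^2 = 0.0382
Iter 5: z = -0.1179 + -0.1533i, |z|^2 = 0.0374
Iter 6: z = -0.1169 + -0.1538i, |z|^2 = 0.0373
Iter 7: z = -0.1173 + -0.1540i, |z|^2 = 0.0375
Iter 8: z = -0.1172 + -0.1539i, |z|^2 = 0.0374
Iter 9: z = -0.1172 + -0.1539i, |z|^2 = 0.0374
Iter 10: z = -0.1172 + -0.1539i, |z|^2 = 0.0374
Iter 11: z = -0.1172 + -0.1539i, |z|^2 = 0.0374
Iter 12: z = -0.1172 + -0.1539i, |z|^2 = 0.0374
Iter 13: z = -0.1172 + -0.1539i, |z|^2 = 0.0374
Iter 14: z = -0.1172 + -0.1539i, |z|^2 = 0.0374
Iter 15: z = -0.1172 + -0.1539i, |z|^2 = 0.0374
Iter 16: z = -0.1172 + -0.1539i, |z|^2 = 0.0374
Iter 17: z = -0.1172 + -0.1539i, |z|^2 = 0.0374
Iter 18: z = -0.1172 + -0.1539i, |z|^2 = 0.0374
Iter 19: z = -0.1172 + -0.1539i, |z|^2 = 0.0374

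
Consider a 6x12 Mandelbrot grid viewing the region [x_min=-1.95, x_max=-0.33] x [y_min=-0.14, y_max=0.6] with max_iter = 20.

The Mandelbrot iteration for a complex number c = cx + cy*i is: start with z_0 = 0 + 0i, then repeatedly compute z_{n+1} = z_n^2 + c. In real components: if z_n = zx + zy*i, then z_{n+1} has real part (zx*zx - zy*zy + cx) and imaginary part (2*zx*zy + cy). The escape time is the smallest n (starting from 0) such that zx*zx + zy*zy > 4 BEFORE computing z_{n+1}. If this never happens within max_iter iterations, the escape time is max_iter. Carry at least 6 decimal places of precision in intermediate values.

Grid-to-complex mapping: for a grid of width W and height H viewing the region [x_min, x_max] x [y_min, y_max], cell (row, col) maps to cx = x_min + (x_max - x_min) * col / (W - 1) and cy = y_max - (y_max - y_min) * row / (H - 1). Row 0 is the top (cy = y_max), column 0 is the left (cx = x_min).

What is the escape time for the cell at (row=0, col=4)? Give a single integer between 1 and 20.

Answer: 7

Derivation:
z_0 = 0 + 0i, c = -0.6540 + 0.6000i
Iter 1: z = -0.6540 + 0.6000i, |z|^2 = 0.7877
Iter 2: z = -0.5863 + -0.1848i, |z|^2 = 0.3779
Iter 3: z = -0.3444 + 0.8167i, |z|^2 = 0.7856
Iter 4: z = -1.2024 + 0.0374i, |z|^2 = 1.4471
Iter 5: z = 0.7903 + 0.5100i, |z|^2 = 0.8846
Iter 6: z = -0.2896 + 1.4061i, |z|^2 = 2.0609
Iter 7: z = -2.5472 + -0.2143i, |z|^2 = 6.5339
Escaped at iteration 7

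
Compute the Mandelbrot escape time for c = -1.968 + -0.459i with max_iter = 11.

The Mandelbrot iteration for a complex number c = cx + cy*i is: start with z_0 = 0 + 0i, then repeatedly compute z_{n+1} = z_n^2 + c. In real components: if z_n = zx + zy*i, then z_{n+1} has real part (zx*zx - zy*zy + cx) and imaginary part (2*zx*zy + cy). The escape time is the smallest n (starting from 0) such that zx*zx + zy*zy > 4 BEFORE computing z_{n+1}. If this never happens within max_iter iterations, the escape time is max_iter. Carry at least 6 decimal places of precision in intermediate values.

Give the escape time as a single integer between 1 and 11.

z_0 = 0 + 0i, c = -1.9680 + -0.4590i
Iter 1: z = -1.9680 + -0.4590i, |z|^2 = 4.0837
Escaped at iteration 1

Answer: 1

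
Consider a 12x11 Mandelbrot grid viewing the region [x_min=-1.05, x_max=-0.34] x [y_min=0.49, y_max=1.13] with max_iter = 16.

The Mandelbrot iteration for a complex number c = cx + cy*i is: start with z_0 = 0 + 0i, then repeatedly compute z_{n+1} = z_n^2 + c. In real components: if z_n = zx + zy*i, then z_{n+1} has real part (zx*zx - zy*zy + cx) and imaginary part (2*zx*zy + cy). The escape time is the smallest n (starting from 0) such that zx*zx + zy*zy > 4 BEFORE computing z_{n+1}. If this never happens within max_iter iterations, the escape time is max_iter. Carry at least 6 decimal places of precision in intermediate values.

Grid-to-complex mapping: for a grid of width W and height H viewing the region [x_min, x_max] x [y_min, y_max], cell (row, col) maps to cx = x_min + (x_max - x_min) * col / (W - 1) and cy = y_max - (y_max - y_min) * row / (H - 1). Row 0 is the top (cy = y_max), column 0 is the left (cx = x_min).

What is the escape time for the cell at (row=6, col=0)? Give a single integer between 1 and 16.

Answer: 3

Derivation:
z_0 = 0 + 0i, c = -1.0500 + 0.7460i
Iter 1: z = -1.0500 + 0.7460i, |z|^2 = 1.6590
Iter 2: z = -0.5040 + -0.8206i, |z|^2 = 0.9274
Iter 3: z = -1.4694 + 1.5732i, |z|^2 = 4.6339
Escaped at iteration 3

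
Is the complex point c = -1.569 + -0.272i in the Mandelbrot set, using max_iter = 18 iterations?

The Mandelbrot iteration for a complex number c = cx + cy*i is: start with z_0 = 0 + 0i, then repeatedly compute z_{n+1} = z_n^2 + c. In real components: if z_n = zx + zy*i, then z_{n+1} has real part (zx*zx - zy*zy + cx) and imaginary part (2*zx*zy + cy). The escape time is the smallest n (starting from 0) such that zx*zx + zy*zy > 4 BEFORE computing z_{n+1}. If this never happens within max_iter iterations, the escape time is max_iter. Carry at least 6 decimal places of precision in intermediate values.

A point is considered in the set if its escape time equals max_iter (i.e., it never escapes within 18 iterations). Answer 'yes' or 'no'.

z_0 = 0 + 0i, c = -1.5690 + -0.2720i
Iter 1: z = -1.5690 + -0.2720i, |z|^2 = 2.5357
Iter 2: z = 0.8188 + 0.5815i, |z|^2 = 1.0086
Iter 3: z = -1.2368 + 0.6803i, |z|^2 = 1.9924
Iter 4: z = -0.5022 + -1.9548i, |z|^2 = 4.0733
Escaped at iteration 4

Answer: no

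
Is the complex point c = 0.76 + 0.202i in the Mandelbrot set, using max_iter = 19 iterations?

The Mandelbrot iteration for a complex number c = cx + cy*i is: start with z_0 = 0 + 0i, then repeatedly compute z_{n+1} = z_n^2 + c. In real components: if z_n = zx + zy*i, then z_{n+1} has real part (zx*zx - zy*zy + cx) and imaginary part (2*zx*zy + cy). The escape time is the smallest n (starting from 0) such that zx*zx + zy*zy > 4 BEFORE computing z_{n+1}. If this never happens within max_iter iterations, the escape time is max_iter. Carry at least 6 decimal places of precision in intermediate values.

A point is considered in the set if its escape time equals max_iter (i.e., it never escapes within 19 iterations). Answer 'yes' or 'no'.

Answer: no

Derivation:
z_0 = 0 + 0i, c = 0.7600 + 0.2020i
Iter 1: z = 0.7600 + 0.2020i, |z|^2 = 0.6184
Iter 2: z = 1.2968 + 0.5090i, |z|^2 = 1.9408
Iter 3: z = 2.1826 + 1.5222i, |z|^2 = 7.0808
Escaped at iteration 3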